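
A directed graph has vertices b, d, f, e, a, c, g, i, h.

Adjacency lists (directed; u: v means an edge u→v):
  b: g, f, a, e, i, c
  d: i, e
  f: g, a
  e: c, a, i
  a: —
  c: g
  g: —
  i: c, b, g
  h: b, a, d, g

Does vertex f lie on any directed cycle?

f lies on a cycle iff there is a path from f back to itself.
Exploring from f, it never reaches itself; equivalently, its strongly connected component is a singleton.

No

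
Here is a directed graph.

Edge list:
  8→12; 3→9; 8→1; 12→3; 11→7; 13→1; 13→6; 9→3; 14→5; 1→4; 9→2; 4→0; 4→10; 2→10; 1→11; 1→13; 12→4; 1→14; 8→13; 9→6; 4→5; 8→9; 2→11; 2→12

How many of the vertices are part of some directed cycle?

A vertex is on a directed cycle iff it belongs to a strongly connected component of size ≥ 2 (or has a self-loop).
The vertices on cycles are {1, 2, 3, 9, 12, 13} — 6 in total.

6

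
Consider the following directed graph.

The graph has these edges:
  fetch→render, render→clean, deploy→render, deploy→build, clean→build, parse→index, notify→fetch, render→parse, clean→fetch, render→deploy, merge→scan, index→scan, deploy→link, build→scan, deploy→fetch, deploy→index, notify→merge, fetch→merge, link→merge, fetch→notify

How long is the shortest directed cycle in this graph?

For each vertex v, BFS finds the shortest path from v back to v.
The shortest such closed walk is render → deploy → render, length 2.

2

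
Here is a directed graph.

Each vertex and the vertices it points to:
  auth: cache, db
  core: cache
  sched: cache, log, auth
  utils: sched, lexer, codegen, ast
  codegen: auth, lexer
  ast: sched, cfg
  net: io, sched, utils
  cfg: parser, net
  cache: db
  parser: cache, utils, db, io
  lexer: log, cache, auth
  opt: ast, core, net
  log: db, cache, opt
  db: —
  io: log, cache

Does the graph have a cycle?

DFS with white/gray/black marking, starting from cache:
cache gray
  db gray
  db black
cache black
auth gray
  auth→cache: cache black — skip
  auth→db: db black — skip
auth black
core gray
  core→cache: cache black — skip
core black
sched gray
  sched→cache: cache black — skip
  log gray
    log→db: db black — skip
    log→cache: cache black — skip
    opt gray
      ast gray
        ast→sched: sched is gray → back edge
Back edge found, so a cycle exists: sched → log → opt → ast → sched.

Yes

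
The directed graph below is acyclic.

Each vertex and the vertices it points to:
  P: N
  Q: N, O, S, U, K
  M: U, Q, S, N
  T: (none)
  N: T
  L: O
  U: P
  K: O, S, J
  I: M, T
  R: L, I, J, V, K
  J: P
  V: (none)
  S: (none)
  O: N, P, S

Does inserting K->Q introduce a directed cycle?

Yes

Adding K→Q creates a cycle iff Q can already reach K.
Path from Q: Q → K.
So Q → … → K → Q is a cycle.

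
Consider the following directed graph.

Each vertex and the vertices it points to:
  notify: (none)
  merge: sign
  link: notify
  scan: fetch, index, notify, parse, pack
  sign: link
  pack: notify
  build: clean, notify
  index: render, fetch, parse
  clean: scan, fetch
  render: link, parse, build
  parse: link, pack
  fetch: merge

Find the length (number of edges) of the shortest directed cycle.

For each vertex v, BFS finds the shortest path from v back to v.
The shortest such closed walk is clean → scan → index → render → build → clean, length 5.

5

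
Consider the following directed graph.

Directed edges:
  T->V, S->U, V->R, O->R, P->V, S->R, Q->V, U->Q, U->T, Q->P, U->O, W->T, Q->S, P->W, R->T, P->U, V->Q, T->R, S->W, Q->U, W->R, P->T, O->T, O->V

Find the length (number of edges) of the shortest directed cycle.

2

For each vertex v, BFS finds the shortest path from v back to v.
The shortest such closed walk is Q → V → Q, length 2.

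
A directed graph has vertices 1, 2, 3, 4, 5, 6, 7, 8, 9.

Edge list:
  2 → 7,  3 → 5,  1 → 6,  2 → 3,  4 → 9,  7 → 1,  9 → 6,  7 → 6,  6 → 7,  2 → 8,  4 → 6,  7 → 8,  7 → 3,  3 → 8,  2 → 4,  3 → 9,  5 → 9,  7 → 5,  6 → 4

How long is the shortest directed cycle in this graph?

For each vertex v, BFS finds the shortest path from v back to v.
The shortest such closed walk is 7 → 6 → 7, length 2.

2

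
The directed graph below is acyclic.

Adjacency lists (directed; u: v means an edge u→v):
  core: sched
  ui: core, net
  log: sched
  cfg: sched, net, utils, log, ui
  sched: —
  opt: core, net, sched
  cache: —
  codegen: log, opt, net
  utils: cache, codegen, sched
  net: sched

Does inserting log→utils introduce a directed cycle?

Yes

Adding log→utils creates a cycle iff utils can already reach log.
Path from utils: utils → codegen → log.
So utils → … → log → utils is a cycle.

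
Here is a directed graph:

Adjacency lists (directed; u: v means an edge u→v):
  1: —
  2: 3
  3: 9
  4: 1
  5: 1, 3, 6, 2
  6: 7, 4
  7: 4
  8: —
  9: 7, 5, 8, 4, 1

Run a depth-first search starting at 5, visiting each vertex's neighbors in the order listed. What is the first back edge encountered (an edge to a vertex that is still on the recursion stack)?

9→5

DFS from 5 (visiting each vertex's neighbors in the order listed); mark gray on enter, black on exit:
5 gray
  1 gray
  1 black
  3 gray
    9 gray
      7 gray
        4 gray
          4→1: 1 black — skip
        4 black
      7 black
      9→5: 5 is gray → back edge
First back edge: 9 → 5.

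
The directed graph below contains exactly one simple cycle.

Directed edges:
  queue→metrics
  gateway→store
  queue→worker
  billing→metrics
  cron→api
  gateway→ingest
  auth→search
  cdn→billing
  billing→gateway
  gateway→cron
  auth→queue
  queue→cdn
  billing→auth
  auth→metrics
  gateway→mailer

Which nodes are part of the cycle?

DFS with gray/black marking from billing:
billing gray
  metrics gray
  metrics black
  gateway gray
    cron gray
      api gray
      api black
    cron black
    ingest gray
    ingest black
    mailer gray
    mailer black
    store gray
    store black
  gateway black
  auth gray
    queue gray
      cdn gray
        cdn→billing: billing is gray → back edge
Back edge closes the cycle billing → auth → queue → cdn → billing; its vertices are {cdn, auth, queue, billing}.

cdn, auth, queue, billing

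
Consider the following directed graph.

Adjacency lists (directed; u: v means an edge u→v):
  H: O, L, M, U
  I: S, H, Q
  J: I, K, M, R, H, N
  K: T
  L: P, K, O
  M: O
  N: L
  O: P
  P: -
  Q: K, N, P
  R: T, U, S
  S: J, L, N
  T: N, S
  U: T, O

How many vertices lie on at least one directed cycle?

A vertex is on a directed cycle iff it belongs to a strongly connected component of size ≥ 2 (or has a self-loop).
The vertices on cycles are {H, I, J, K, L, N, Q, R, S, T, U} — 11 in total.

11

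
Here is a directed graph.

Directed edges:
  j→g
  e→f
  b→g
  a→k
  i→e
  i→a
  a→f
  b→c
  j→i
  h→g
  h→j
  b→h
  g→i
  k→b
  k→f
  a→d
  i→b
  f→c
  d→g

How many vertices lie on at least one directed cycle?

8

A vertex is on a directed cycle iff it belongs to a strongly connected component of size ≥ 2 (or has a self-loop).
The vertices on cycles are {a, b, d, g, h, i, j, k} — 8 in total.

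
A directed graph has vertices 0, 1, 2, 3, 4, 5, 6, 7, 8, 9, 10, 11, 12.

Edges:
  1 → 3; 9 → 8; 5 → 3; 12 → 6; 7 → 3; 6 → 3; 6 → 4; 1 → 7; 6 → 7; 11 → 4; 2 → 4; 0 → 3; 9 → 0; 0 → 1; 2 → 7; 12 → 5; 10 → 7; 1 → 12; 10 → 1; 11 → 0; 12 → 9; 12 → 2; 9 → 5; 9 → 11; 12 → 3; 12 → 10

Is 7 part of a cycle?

7 lies on a cycle iff there is a path from 7 back to itself.
Exploring from 7, it never reaches itself; equivalently, its strongly connected component is a singleton.

No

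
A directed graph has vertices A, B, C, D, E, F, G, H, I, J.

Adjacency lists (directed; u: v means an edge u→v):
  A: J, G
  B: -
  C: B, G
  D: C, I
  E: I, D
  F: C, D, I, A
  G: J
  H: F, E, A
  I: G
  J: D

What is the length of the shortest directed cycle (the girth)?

4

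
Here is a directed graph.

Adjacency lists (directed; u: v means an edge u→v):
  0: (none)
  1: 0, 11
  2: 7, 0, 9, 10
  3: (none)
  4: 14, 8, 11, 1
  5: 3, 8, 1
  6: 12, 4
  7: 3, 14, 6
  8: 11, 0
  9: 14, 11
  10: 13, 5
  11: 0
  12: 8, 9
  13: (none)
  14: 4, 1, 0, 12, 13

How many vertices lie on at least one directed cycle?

4

A vertex is on a directed cycle iff it belongs to a strongly connected component of size ≥ 2 (or has a self-loop).
The vertices on cycles are {4, 9, 12, 14} — 4 in total.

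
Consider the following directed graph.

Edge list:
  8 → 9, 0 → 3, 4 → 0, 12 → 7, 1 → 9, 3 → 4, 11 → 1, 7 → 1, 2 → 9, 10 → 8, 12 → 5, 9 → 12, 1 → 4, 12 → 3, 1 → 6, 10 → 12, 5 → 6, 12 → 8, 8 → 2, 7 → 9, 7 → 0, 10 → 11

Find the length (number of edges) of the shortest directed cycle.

3

For each vertex v, BFS finds the shortest path from v back to v.
The shortest such closed walk is 12 → 8 → 9 → 12, length 3.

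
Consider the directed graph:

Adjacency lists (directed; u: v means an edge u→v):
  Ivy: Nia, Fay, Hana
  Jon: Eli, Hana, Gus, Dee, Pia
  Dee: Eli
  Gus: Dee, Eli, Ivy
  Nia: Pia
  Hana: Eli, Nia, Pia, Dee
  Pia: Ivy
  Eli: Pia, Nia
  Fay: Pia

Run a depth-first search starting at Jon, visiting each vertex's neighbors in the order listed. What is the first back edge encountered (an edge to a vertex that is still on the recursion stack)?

Nia→Pia

DFS from Jon (visiting each vertex's neighbors in the order listed); mark gray on enter, black on exit:
Jon gray
  Eli gray
    Pia gray
      Ivy gray
        Nia gray
          Nia→Pia: Pia is gray → back edge
First back edge: Nia → Pia.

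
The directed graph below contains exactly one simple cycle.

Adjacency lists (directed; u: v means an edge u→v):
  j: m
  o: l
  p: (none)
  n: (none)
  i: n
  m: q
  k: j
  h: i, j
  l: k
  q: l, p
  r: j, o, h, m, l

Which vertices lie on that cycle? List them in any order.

DFS with gray/black marking from m:
m gray
  q gray
    l gray
      k gray
        j gray
          j→m: m is gray → back edge
Back edge closes the cycle m → q → l → k → j → m; its vertices are {j, k, l, m, q}.

j, k, l, m, q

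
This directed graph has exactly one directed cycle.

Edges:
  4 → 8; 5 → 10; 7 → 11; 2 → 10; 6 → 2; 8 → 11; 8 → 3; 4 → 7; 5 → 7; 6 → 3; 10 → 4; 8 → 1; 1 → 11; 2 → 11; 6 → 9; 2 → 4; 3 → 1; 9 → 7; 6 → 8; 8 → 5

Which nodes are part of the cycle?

DFS with gray/black marking from 8:
8 gray
  1 gray
    11 gray
    11 black
  1 black
  3 gray
    3→1: 1 black — skip
  3 black
  5 gray
    7 gray
      7→11: 11 black — skip
    7 black
    10 gray
      4 gray
        4→8: 8 is gray → back edge
Back edge closes the cycle 8 → 5 → 10 → 4 → 8; its vertices are {4, 5, 8, 10}.

4, 5, 8, 10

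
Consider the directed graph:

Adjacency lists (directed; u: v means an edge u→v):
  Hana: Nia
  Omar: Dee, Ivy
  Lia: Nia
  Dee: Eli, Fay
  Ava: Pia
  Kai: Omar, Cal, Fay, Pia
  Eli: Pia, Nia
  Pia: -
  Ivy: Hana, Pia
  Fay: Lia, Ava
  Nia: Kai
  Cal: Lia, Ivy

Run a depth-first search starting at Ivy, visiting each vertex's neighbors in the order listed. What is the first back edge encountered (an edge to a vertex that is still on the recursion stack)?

DFS from Ivy (visiting each vertex's neighbors in the order listed); mark gray on enter, black on exit:
Ivy gray
  Hana gray
    Nia gray
      Kai gray
        Omar gray
          Dee gray
            Eli gray
              Pia gray
              Pia black
              Eli→Nia: Nia is gray → back edge
First back edge: Eli → Nia.

Eli→Nia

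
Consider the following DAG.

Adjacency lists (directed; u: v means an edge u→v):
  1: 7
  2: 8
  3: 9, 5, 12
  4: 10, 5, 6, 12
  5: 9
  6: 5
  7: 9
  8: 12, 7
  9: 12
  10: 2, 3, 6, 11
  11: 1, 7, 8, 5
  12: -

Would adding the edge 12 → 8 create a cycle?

Yes

Adding 12→8 creates a cycle iff 8 can already reach 12.
Path from 8: 8 → 12.
So 8 → … → 12 → 8 is a cycle.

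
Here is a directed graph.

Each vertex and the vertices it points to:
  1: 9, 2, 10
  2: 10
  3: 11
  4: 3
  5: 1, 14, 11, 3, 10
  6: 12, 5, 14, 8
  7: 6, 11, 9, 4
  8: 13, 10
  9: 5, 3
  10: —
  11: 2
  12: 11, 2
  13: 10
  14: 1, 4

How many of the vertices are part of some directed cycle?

A vertex is on a directed cycle iff it belongs to a strongly connected component of size ≥ 2 (or has a self-loop).
The vertices on cycles are {1, 5, 9, 14} — 4 in total.

4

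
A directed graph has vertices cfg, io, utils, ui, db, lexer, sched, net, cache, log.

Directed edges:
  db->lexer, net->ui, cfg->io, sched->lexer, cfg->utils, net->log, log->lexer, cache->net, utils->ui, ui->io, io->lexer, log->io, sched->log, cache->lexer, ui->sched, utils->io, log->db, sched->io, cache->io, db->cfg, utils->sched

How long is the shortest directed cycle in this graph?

5

For each vertex v, BFS finds the shortest path from v back to v.
The shortest such closed walk is log → db → cfg → utils → sched → log, length 5.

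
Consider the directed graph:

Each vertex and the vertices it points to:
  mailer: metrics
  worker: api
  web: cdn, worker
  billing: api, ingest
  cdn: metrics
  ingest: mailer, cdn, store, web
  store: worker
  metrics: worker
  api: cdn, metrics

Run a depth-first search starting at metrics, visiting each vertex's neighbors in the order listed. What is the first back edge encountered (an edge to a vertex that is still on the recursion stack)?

cdn→metrics

DFS from metrics (visiting each vertex's neighbors in the order listed); mark gray on enter, black on exit:
metrics gray
  worker gray
    api gray
      cdn gray
        cdn→metrics: metrics is gray → back edge
First back edge: cdn → metrics.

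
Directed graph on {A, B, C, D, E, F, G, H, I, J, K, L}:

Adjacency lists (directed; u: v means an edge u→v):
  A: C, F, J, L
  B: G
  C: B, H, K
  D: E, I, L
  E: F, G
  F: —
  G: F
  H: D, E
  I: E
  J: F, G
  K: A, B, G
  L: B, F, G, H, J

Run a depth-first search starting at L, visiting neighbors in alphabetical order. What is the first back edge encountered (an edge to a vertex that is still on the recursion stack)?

DFS from L (visiting neighbors in alphabetical order); mark gray on enter, black on exit:
L gray
  B gray
    G gray
      F gray
      F black
    G black
  B black
  L→F: F black — skip
  L→G: G black — skip
  H gray
    D gray
      E gray
        E→F: F black — skip
        E→G: G black — skip
      E black
      I gray
        I→E: E black — skip
      I black
      D→L: L is gray → back edge
First back edge: D → L.

D->L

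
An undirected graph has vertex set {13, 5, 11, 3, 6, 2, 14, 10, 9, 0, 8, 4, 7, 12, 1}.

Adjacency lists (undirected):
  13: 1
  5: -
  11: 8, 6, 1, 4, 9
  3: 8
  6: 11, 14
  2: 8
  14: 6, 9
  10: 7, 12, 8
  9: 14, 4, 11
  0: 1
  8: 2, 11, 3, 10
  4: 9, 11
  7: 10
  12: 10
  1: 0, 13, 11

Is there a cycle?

Yes

DFS, tracking each vertex's parent; an edge to a visited non-parent vertex closes a cycle.
Start from 3:
visit 3 (parent –)
  visit 8 (parent 3)
    visit 2 (parent 8)
      2–8: parent, skip
    visit 11 (parent 8)
      11–8: parent, skip
      visit 6 (parent 11)
        6–11: parent, skip
        visit 14 (parent 6)
          14–6: parent, skip
          visit 9 (parent 14)
            9–14: parent, skip
            visit 4 (parent 9)
              4–9: parent, skip
              4–11: 11 visited and ≠ parent → cycle
Cycle: 11 – 6 – 14 – 9 – 4 – 11.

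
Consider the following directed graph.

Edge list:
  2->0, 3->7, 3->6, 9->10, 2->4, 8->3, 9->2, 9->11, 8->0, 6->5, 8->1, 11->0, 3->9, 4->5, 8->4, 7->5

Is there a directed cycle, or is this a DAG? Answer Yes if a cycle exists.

DFS with white/gray/black marking, starting from 5:
5 gray
5 black
0 gray
0 black
1 gray
1 black
2 gray
  2→0: 0 black — skip
  4 gray
    4→5: 5 black — skip
  4 black
2 black
3 gray
  6 gray
    6→5: 5 black — skip
  6 black
  9 gray
    9→2: 2 black — skip
    11 gray
      11→0: 0 black — skip
    11 black
    10 gray
    10 black
  9 black
  7 gray
    7→5: 5 black — skip
  7 black
3 black
8 gray
  8→1: 1 black — skip
  8→0: 0 black — skip
  8→4: 4 black — skip
  8→3: 3 black — skip
8 black
Every edge goes to a white or black vertex — no back edge, so the graph is acyclic.

No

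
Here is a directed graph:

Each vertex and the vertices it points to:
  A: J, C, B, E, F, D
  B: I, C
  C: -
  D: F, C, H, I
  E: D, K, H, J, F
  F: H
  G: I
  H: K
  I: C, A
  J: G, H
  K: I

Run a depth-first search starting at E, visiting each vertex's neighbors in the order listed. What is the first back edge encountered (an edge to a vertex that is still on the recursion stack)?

G->I

DFS from E (visiting each vertex's neighbors in the order listed); mark gray on enter, black on exit:
E gray
  D gray
    F gray
      H gray
        K gray
          I gray
            C gray
            C black
            A gray
              J gray
                G gray
                  G→I: I is gray → back edge
First back edge: G → I.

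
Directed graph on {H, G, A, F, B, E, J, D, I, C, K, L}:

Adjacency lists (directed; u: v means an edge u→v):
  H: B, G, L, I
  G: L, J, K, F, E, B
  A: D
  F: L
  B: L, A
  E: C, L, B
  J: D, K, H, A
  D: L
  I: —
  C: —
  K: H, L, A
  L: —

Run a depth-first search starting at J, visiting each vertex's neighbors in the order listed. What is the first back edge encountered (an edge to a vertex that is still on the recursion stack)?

G→J

DFS from J (visiting each vertex's neighbors in the order listed); mark gray on enter, black on exit:
J gray
  D gray
    L gray
    L black
  D black
  K gray
    H gray
      B gray
        B→L: L black — skip
        A gray
          A→D: D black — skip
        A black
      B black
      G gray
        G→L: L black — skip
        G→J: J is gray → back edge
First back edge: G → J.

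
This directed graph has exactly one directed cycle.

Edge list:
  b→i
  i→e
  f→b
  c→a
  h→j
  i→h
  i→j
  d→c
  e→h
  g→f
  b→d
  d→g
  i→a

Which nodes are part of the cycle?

DFS with gray/black marking from b:
b gray
  i gray
    a gray
    a black
    h gray
      j gray
      j black
    h black
    i→j: j black — skip
    e gray
      e→h: h black — skip
    e black
  i black
  d gray
    g gray
      f gray
        f→b: b is gray → back edge
Back edge closes the cycle b → d → g → f → b; its vertices are {b, d, f, g}.

b, d, f, g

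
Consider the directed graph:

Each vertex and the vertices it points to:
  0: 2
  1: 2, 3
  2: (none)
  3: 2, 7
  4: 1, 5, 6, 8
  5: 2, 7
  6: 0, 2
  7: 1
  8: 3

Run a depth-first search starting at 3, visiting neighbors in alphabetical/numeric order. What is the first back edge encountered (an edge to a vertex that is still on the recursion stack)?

1->3

DFS from 3 (visiting neighbors in alphabetical/numeric order); mark gray on enter, black on exit:
3 gray
  2 gray
  2 black
  7 gray
    1 gray
      1→2: 2 black — skip
      1→3: 3 is gray → back edge
First back edge: 1 → 3.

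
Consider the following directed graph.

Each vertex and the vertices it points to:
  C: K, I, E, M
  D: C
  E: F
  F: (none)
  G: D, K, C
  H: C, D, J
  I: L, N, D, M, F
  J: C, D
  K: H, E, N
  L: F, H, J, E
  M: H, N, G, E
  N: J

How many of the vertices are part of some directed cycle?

10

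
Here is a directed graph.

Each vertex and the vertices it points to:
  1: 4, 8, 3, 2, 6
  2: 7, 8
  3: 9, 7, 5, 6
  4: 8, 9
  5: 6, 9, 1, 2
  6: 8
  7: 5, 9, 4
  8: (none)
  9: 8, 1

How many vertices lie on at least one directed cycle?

A vertex is on a directed cycle iff it belongs to a strongly connected component of size ≥ 2 (or has a self-loop).
The vertices on cycles are {1, 2, 3, 4, 5, 7, 9} — 7 in total.

7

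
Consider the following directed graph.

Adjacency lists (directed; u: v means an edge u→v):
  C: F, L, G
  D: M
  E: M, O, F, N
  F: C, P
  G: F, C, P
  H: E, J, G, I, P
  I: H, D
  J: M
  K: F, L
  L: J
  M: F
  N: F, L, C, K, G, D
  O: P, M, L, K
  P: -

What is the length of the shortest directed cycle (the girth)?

For each vertex v, BFS finds the shortest path from v back to v.
The shortest such closed walk is H → I → H, length 2.

2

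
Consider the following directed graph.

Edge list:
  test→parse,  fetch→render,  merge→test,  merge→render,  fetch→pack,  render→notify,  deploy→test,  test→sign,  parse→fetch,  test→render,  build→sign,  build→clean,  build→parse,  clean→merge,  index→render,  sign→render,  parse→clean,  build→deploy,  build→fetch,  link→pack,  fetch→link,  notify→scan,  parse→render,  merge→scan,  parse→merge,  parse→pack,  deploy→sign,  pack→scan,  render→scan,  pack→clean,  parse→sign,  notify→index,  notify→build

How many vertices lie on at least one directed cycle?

A vertex is on a directed cycle iff it belongs to a strongly connected component of size ≥ 2 (or has a self-loop).
The vertices on cycles are {link, pack, sign, test, build, clean, fetch, index, merge, parse, deploy, notify, render} — 13 in total.

13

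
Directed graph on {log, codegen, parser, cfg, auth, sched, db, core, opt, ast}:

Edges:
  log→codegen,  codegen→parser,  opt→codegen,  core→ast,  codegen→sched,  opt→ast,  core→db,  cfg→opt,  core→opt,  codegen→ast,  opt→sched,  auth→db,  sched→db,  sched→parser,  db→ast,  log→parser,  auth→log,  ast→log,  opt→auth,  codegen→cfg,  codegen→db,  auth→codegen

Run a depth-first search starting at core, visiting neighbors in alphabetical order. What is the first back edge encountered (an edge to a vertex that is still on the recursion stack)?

DFS from core (visiting neighbors in alphabetical order); mark gray on enter, black on exit:
core gray
  ast gray
    log gray
      codegen gray
        codegen→ast: ast is gray → back edge
First back edge: codegen → ast.

codegen→ast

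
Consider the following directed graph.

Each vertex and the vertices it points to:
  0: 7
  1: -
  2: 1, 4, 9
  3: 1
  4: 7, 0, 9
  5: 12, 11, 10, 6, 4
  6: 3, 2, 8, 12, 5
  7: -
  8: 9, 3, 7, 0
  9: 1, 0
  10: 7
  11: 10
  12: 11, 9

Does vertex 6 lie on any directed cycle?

Yes

6 is on a cycle iff 6 can reach itself via ≥1 edge.
6 → 5 → 6 — yes.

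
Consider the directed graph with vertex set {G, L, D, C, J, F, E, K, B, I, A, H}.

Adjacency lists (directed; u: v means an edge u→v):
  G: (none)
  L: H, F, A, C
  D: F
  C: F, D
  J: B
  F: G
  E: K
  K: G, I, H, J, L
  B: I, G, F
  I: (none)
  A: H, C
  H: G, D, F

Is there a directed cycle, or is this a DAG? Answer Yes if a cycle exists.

No

DFS with white/gray/black marking, starting from D:
D gray
  F gray
    G gray
    G black
  F black
D black
L gray
  H gray
    H→G: G black — skip
    H→D: D black — skip
    H→F: F black — skip
  H black
  L→F: F black — skip
  A gray
    A→H: H black — skip
    C gray
      C→F: F black — skip
      C→D: D black — skip
    C black
  A black
  L→C: C black — skip
L black
J gray
  B gray
    I gray
    I black
    B→G: G black — skip
    B→F: F black — skip
  B black
J black
E gray
  K gray
    K→G: G black — skip
    K→I: I black — skip
    K→H: H black — skip
    K→J: J black — skip
    K→L: L black — skip
  K black
E black
Every edge goes to a white or black vertex — no back edge, so the graph is acyclic.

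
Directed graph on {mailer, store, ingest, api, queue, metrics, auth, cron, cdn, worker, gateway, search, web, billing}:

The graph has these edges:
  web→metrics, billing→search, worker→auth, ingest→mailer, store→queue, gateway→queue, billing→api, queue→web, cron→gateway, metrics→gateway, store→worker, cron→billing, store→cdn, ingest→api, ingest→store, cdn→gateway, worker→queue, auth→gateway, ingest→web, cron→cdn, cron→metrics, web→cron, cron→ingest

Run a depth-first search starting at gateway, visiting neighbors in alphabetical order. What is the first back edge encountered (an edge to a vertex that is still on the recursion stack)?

DFS from gateway (visiting neighbors in alphabetical order); mark gray on enter, black on exit:
gateway gray
  queue gray
    web gray
      cron gray
        billing gray
          api gray
          api black
          search gray
          search black
        billing black
        cdn gray
          cdn→gateway: gateway is gray → back edge
First back edge: cdn → gateway.

cdn→gateway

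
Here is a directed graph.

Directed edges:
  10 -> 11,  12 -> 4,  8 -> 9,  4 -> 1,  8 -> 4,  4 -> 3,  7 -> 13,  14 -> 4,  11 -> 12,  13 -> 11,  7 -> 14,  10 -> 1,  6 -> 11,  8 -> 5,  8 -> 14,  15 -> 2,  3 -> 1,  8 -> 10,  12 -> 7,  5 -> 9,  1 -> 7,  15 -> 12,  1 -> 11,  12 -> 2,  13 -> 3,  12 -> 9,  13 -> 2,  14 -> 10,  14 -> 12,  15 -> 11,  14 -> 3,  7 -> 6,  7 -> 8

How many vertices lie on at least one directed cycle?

11

A vertex is on a directed cycle iff it belongs to a strongly connected component of size ≥ 2 (or has a self-loop).
The vertices on cycles are {1, 3, 4, 6, 7, 8, 10, 11, 12, 13, 14} — 11 in total.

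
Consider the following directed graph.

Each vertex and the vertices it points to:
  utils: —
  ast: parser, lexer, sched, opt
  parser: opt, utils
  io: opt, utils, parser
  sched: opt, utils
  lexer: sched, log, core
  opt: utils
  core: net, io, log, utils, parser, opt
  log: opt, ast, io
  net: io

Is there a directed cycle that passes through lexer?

lexer is on a cycle iff lexer can reach itself via ≥1 edge.
lexer → log → ast → lexer — yes.

Yes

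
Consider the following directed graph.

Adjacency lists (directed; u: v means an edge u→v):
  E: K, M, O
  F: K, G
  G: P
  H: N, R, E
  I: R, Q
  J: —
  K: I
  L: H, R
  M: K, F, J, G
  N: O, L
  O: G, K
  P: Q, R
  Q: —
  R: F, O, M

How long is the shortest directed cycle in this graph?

3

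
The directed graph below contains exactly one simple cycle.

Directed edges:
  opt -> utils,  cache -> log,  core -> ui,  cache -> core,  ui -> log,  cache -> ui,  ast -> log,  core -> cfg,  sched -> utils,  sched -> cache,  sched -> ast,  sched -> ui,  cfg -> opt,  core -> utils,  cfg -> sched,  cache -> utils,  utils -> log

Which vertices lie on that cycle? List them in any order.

DFS with gray/black marking from cfg:
cfg gray
  sched gray
    ui gray
      log gray
      log black
    ui black
    utils gray
      utils→log: log black — skip
    utils black
    cache gray
      cache→log: log black — skip
      cache→ui: ui black — skip
      cache→utils: utils black — skip
      core gray
        core→cfg: cfg is gray → back edge
Back edge closes the cycle cfg → sched → cache → core → cfg; its vertices are {cfg, core, cache, sched}.

cfg, core, cache, sched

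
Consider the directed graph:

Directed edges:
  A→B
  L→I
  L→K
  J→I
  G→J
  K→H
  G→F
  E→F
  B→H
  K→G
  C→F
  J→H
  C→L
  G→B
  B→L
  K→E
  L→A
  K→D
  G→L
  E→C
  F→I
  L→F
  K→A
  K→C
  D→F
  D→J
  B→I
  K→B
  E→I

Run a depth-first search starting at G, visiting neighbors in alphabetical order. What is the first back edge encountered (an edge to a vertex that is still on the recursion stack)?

DFS from G (visiting neighbors in alphabetical order); mark gray on enter, black on exit:
G gray
  B gray
    H gray
    H black
    I gray
    I black
    L gray
      A gray
        A→B: B is gray → back edge
First back edge: A → B.

A->B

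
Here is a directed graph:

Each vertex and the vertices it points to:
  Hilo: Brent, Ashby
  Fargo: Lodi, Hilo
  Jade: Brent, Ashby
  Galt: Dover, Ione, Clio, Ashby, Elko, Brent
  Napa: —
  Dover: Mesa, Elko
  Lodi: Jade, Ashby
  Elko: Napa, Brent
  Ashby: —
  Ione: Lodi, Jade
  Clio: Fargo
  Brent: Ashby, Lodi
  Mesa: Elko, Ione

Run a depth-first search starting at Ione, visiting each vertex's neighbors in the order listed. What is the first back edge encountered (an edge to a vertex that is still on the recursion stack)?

DFS from Ione (visiting each vertex's neighbors in the order listed); mark gray on enter, black on exit:
Ione gray
  Lodi gray
    Jade gray
      Brent gray
        Ashby gray
        Ashby black
        Brent→Lodi: Lodi is gray → back edge
First back edge: Brent → Lodi.

Brent->Lodi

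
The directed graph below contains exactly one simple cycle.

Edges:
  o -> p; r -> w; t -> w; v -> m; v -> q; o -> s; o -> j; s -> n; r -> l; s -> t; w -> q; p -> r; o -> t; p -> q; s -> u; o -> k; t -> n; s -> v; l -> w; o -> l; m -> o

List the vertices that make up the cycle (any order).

DFS with gray/black marking from o:
o gray
  j gray
  j black
  s gray
    v gray
      q gray
      q black
      m gray
        m→o: o is gray → back edge
Back edge closes the cycle o → s → v → m → o; its vertices are {m, o, s, v}.

m, o, s, v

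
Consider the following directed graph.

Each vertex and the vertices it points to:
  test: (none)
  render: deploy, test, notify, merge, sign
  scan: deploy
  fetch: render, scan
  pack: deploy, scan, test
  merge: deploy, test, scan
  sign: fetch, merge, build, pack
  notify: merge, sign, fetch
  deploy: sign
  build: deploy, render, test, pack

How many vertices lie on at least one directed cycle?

A vertex is on a directed cycle iff it belongs to a strongly connected component of size ≥ 2 (or has a self-loop).
The vertices on cycles are {pack, scan, sign, build, fetch, merge, deploy, notify, render} — 9 in total.

9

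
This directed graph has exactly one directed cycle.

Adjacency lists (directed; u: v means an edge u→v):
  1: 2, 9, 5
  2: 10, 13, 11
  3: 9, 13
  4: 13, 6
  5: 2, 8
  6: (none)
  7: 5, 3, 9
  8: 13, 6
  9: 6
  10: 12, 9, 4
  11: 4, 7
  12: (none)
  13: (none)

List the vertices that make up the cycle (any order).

2, 5, 7, 11

DFS with gray/black marking from 2:
2 gray
  10 gray
    12 gray
    12 black
    9 gray
      6 gray
      6 black
    9 black
    4 gray
      13 gray
      13 black
      4→6: 6 black — skip
    4 black
  10 black
  2→13: 13 black — skip
  11 gray
    11→4: 4 black — skip
    7 gray
      5 gray
        5→2: 2 is gray → back edge
Back edge closes the cycle 2 → 11 → 7 → 5 → 2; its vertices are {2, 5, 7, 11}.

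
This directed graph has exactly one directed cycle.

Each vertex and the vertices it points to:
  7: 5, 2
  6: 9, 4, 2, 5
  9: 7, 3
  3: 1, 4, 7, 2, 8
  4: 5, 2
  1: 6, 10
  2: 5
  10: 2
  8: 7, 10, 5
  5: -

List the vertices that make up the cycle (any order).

1, 3, 6, 9

DFS with gray/black marking from 3:
3 gray
  1 gray
    6 gray
      9 gray
        7 gray
          5 gray
          5 black
          2 gray
            2→5: 5 black — skip
          2 black
        7 black
        9→3: 3 is gray → back edge
Back edge closes the cycle 3 → 1 → 6 → 9 → 3; its vertices are {1, 3, 6, 9}.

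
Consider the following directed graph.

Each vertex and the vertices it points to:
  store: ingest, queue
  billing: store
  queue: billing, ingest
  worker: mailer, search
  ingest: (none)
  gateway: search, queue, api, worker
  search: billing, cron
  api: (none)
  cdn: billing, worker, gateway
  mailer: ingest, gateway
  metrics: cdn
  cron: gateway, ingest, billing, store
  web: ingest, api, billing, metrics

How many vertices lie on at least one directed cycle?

A vertex is on a directed cycle iff it belongs to a strongly connected component of size ≥ 2 (or has a self-loop).
The vertices on cycles are {cron, queue, store, mailer, search, worker, billing, gateway} — 8 in total.

8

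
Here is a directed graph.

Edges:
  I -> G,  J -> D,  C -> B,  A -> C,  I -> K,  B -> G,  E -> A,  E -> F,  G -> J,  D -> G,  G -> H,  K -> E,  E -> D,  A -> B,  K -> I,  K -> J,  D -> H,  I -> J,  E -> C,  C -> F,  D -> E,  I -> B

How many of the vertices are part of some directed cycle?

9

A vertex is on a directed cycle iff it belongs to a strongly connected component of size ≥ 2 (or has a self-loop).
The vertices on cycles are {A, B, C, D, E, G, I, J, K} — 9 in total.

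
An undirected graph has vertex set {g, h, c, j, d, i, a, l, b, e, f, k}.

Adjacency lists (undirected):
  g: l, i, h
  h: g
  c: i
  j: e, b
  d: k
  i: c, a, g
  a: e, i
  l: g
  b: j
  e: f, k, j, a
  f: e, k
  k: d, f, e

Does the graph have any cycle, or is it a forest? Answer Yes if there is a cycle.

Yes

DFS, tracking each vertex's parent; an edge to a visited non-parent vertex closes a cycle.
Start from a:
visit a (parent –)
  visit e (parent a)
    visit f (parent e)
      f–e: parent, skip
      visit k (parent f)
        visit d (parent k)
          d–k: parent, skip
        k–f: parent, skip
        k–e: e visited and ≠ parent → cycle
Cycle: e – f – k – e.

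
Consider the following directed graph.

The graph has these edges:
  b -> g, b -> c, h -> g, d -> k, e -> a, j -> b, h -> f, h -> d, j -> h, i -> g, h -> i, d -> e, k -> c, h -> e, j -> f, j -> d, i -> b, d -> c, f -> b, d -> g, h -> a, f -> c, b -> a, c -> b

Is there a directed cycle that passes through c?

c is on a cycle iff c can reach itself via ≥1 edge.
c → b → c — yes.

Yes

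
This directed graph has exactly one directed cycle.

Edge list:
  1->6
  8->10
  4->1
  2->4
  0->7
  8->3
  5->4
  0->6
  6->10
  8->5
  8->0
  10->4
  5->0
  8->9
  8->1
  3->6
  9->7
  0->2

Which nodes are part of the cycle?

1, 4, 6, 10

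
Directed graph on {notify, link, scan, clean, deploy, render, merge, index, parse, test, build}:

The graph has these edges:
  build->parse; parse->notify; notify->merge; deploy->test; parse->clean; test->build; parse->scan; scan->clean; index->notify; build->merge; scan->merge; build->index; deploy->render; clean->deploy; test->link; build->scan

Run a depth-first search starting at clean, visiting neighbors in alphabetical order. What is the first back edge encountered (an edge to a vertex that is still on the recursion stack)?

DFS from clean (visiting neighbors in alphabetical order); mark gray on enter, black on exit:
clean gray
  deploy gray
    render gray
    render black
    test gray
      build gray
        index gray
          notify gray
            merge gray
            merge black
          notify black
        index black
        build→merge: merge black — skip
        parse gray
          parse→clean: clean is gray → back edge
First back edge: parse → clean.

parse->clean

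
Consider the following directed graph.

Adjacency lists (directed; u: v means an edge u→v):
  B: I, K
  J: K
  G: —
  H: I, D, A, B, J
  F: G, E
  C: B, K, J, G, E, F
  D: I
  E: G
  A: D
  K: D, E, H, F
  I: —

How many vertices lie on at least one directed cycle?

4

A vertex is on a directed cycle iff it belongs to a strongly connected component of size ≥ 2 (or has a self-loop).
The vertices on cycles are {B, H, J, K} — 4 in total.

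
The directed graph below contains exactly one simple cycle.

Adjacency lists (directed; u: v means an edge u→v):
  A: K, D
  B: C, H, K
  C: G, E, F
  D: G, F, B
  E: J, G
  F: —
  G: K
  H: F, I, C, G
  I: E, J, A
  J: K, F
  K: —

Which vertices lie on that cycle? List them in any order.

A, B, D, H, I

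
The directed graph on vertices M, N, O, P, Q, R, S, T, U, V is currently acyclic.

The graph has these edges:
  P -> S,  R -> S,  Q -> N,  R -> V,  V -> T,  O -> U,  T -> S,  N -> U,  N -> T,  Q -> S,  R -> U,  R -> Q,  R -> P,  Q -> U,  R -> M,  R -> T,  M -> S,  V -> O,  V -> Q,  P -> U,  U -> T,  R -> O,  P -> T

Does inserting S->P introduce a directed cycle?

Adding S→P creates a cycle iff P can already reach S.
Path from P: P → S.
So P → … → S → P is a cycle.

Yes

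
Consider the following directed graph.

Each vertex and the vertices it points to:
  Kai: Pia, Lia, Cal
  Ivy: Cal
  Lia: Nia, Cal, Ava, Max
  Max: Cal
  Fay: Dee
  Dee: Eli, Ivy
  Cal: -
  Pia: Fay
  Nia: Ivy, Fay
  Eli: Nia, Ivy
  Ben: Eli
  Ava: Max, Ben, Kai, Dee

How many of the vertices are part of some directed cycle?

7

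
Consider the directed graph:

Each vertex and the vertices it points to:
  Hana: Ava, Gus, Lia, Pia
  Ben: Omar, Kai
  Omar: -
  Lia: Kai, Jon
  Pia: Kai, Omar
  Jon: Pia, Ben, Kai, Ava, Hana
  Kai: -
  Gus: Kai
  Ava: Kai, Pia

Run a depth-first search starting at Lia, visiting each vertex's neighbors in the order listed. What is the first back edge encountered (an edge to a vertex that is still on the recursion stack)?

Hana→Lia

DFS from Lia (visiting each vertex's neighbors in the order listed); mark gray on enter, black on exit:
Lia gray
  Kai gray
  Kai black
  Jon gray
    Pia gray
      Pia→Kai: Kai black — skip
      Omar gray
      Omar black
    Pia black
    Ben gray
      Ben→Omar: Omar black — skip
      Ben→Kai: Kai black — skip
    Ben black
    Jon→Kai: Kai black — skip
    Ava gray
      Ava→Kai: Kai black — skip
      Ava→Pia: Pia black — skip
    Ava black
    Hana gray
      Hana→Ava: Ava black — skip
      Gus gray
        Gus→Kai: Kai black — skip
      Gus black
      Hana→Lia: Lia is gray → back edge
First back edge: Hana → Lia.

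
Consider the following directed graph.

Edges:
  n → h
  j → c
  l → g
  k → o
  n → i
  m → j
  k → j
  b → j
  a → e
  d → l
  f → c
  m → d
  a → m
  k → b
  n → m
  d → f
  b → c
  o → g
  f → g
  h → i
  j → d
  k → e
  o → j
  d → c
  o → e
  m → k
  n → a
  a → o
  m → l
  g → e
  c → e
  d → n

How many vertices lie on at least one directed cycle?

8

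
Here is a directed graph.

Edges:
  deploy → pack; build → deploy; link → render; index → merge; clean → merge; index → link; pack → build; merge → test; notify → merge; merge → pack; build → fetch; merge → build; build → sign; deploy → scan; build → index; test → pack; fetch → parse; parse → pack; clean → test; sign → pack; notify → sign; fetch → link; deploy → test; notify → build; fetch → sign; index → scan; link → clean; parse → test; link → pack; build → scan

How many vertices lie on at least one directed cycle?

11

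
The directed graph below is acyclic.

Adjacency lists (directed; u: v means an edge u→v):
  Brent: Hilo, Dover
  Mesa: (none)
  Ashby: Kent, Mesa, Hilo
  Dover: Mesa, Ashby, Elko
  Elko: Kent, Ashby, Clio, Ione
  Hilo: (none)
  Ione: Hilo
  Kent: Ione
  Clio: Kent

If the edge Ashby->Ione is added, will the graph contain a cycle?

Adding Ashby→Ione creates a cycle iff Ione can already reach Ashby.
Explore from Ione: no path reaches Ashby. The graph stays acyclic.

No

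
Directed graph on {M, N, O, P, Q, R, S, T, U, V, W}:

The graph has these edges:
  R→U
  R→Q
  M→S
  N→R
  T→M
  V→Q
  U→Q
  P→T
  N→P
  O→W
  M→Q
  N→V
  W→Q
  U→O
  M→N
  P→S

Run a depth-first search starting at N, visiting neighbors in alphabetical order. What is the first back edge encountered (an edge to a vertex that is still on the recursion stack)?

DFS from N (visiting neighbors in alphabetical order); mark gray on enter, black on exit:
N gray
  P gray
    S gray
    S black
    T gray
      M gray
        M→N: N is gray → back edge
First back edge: M → N.

M->N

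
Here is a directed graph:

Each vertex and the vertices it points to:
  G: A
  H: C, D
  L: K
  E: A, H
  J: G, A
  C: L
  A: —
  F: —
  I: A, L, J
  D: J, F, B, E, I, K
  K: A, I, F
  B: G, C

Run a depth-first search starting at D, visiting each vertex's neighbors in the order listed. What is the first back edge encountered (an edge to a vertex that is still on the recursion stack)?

DFS from D (visiting each vertex's neighbors in the order listed); mark gray on enter, black on exit:
D gray
  J gray
    G gray
      A gray
      A black
    G black
    J→A: A black — skip
  J black
  F gray
  F black
  B gray
    B→G: G black — skip
    C gray
      L gray
        K gray
          K→A: A black — skip
          I gray
            I→A: A black — skip
            I→L: L is gray → back edge
First back edge: I → L.

I→L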